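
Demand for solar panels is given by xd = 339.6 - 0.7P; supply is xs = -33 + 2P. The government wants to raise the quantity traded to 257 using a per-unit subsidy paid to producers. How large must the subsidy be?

At x = 257, invert demand for the buyer price: Pb = (339.6 − 257)/0.7 = 118; invert supply for the seller price: Ps = (257 − (-33))/2 = 145.
The subsidy must fill the gap: s = Ps − Pb = 145 − 118 = 27.

Required subsidy s = 27 per unit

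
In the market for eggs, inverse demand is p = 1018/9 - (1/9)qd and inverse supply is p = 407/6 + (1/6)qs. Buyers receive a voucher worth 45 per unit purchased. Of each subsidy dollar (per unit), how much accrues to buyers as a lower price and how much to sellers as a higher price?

Buyers gain 18 per unit; sellers gain 27 per unit

Pre-subsidy: 1018/9 - (1/9)q = 407/6 + (1/6)q gives q* = 163 and p* = 95.
With the rebate, buyers effectively pay pb = ps − 45, where ps is the price sellers receive.
On the curves, pb = 1018/9 - (1/9)q and ps = 407/6 + (1/6)q; the wedge ps − pb = 45 gives 407/6 + (1/6)q − (1018/9 - (1/9)q) = 45, so q' = 325.
Then pb = 1018/9 − (1/9)·325 = 77 and ps = 407/6 + (1/6)·325 = 122.
Buyers' price falls by p* − pb = 95 − 77 = 18; sellers' price rises by ps − p* = 122 − 95 = 27.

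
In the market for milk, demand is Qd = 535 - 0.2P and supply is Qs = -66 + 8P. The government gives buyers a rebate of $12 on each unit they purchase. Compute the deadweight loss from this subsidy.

Deadweight loss = 576/41

Pre-subsidy: 535 - 0.2P = -66 + 8P gives P* = 3005/41, Q* = 21334/41.
With the rebate, buyers effectively pay Pb = Ps − 12, where Ps is the price sellers receive.
Demand in terms of Ps becomes Qd = 535 − 0.2(Ps − 12) = 537.4 - 0.2Ps. Setting this equal to supply: 537.4 - 0.2Ps = -66 + 8Ps, so Ps = 3017/41.
Buyers pay Pb = 3017/41 − 12 = 2525/41; Q' = -66 + 8·(3017/41) = 21430/41.
The subsidy expands output by 21430/41 − 21334/41 = 96/41 past the efficient level; on those units the gap between marginal cost and willingness to pay runs from 0 up to 12.
DWL = ½ × 12 × 96/41 = 576/41.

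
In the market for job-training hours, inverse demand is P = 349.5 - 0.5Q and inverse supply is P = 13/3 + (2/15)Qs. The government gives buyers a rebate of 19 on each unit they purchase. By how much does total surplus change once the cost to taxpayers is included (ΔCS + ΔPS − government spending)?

Pre-subsidy: 349.5 - 0.5Q = 13/3 + (2/15)Q gives Q* = 545 and P* = 77.
With the rebate, buyers effectively pay Pb = Ps − 19, where Ps is the price sellers receive.
On the curves, Pb = 349.5 - 0.5Q and Ps = 13/3 + (2/15)Q; the wedge Ps − Pb = 19 gives 13/3 + (2/15)Q − (349.5 - 0.5Q) = 19, so Q' = 575.
Then Pb = 349.5 − 0.5·575 = 62 and Ps = 13/3 + (2/15)·575 = 81.
ΔCS = ½(545 + 575)(77 − 62) = 8400; ΔPS = ½(545 + 575)(81 − 77) = 2240.
Government spending = 19 × 575 = 10925.
Net change = 8400 + 2240 − 10925 = -285. The loss equals the DWL triangle ½·19·30.

Net change in total surplus = -285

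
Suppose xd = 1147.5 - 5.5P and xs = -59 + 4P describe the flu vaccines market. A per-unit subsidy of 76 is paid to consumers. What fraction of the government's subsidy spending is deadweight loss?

Pre-subsidy: 1147.5 - 5.5P = -59 + 4P gives P* = 127, x* = 449.
With the rebate, buyers effectively pay Pb = Ps − 76, where Ps is the price sellers receive.
Demand in terms of Ps becomes xd = 1147.5 − 5.5(Ps − 76) = 1565.5 - 5.5Ps. Setting this equal to supply: 1565.5 - 5.5Ps = -59 + 4Ps, so Ps = 171.
Buyers pay Pb = 171 − 76 = 95; x' = -59 + 4·171 = 625.
ΔCS = ½(449 + 625)(127 − 95) = 17184; ΔPS = ½(449 + 625)(171 − 127) = 23628.
Government spending = 76 × 625 = 47500.
DWL = ½ × 76 × (625 − 449) = 6688; fraction = 6688 / 47500 = 0.1408.

DWL / government spending = 0.1408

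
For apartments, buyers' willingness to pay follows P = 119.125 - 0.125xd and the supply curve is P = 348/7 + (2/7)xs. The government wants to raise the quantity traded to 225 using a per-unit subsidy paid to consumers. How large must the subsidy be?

Required subsidy s = 23 per unit

At x = 225, from the demand curve buyers pay Pb = 119.125 − 0.125·225 = 91; from the supply curve sellers need Ps = 348/7 + (2/7)·225 = 114.
The subsidy must fill the gap: s = Ps − Pb = 114 − 91 = 23.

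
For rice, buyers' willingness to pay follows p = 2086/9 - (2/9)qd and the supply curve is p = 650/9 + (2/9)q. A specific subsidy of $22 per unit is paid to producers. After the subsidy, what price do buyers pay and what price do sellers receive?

Pre-subsidy: 2086/9 - (2/9)q = 650/9 + (2/9)q gives q* = 359 and p* = 152.
With the subsidy, sellers receive ps = pb + 22 for each unit, where pb is the price buyers pay.
On the curves, pb = 2086/9 - (2/9)q and ps = 650/9 + (2/9)q; the wedge ps − pb = 22 gives 650/9 + (2/9)q − (2086/9 - (2/9)q) = 22, so q' = 408.5.
Then pb = 2086/9 − (2/9)·408.5 = 141 and ps = 650/9 + (2/9)·408.5 = 163.

Buyers pay $141; sellers receive $163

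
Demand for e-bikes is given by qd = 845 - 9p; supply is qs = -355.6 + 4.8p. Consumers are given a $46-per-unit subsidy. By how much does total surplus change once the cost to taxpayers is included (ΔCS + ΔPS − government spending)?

Pre-subsidy: 845 - 9p = -355.6 + 4.8p gives p* = 87, q* = 62.
With the rebate, buyers effectively pay pb = ps − 46, where ps is the price sellers receive.
Demand in terms of ps becomes qd = 845 − 9(ps − 46) = 1259 - 9ps. Setting this equal to supply: 1259 - 9ps = -355.6 + 4.8ps, so ps = 117.
Buyers pay pb = 117 − 46 = 71; q' = -355.6 + 4.8·117 = 206.
ΔCS = ½(62 + 206)(87 − 71) = 2144; ΔPS = ½(62 + 206)(117 − 87) = 4020.
Government spending = 46 × 206 = 9476.
Net change = 2144 + 4020 − 9476 = -3312. The loss equals the DWL triangle ½·46·144.

Net change in total surplus = -$3312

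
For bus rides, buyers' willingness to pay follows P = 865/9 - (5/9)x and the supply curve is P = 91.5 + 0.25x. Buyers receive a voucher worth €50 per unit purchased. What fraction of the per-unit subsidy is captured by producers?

Pre-subsidy: 865/9 - (5/9)x = 91.5 + 0.25x gives x* = 166/29 and P* = 2695/29.
With the rebate, buyers effectively pay Pb = Ps − 50, where Ps is the price sellers receive.
On the curves, Pb = 865/9 - (5/9)x and Ps = 91.5 + 0.25x; the wedge Ps − Pb = 50 gives 91.5 + 0.25x − (865/9 - (5/9)x) = 50, so x' = 1966/29.
Then Pb = 865/9 − (5/9)·(1966/29) = 1695/29 and Ps = 91.5 + 0.25·(1966/29) = 3145/29.
Buyers' price falls by P* − Pb = 2695/29 − 1695/29 = 1000/29; sellers' price rises by Ps − P* = 3145/29 − 2695/29 = 450/29.
So producers capture (450/29)/50 = 9/29 of each unit of subsidy.

Producer share = 9/29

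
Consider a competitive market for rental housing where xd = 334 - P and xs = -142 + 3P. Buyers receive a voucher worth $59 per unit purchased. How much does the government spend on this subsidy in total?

Government cost = $15295.75

Pre-subsidy: 334 - P = -142 + 3P gives P* = 119, x* = 215.
With the rebate, buyers effectively pay Pb = Ps − 59, where Ps is the price sellers receive.
Demand in terms of Ps becomes xd = 334 − 1(Ps − 59) = 393 - Ps. Setting this equal to supply: 393 - Ps = -142 + 3Ps, so Ps = 133.75.
Buyers pay Pb = 133.75 − 59 = 74.75; x' = -142 + 3·133.75 = 259.25.
Government outlay = subsidy × quantity = 59 × 259.25 = 15295.75.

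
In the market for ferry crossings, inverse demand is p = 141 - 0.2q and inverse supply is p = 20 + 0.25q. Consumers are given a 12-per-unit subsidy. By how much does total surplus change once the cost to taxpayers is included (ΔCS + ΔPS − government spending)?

Pre-subsidy: 141 - 0.2q = 20 + 0.25q gives q* = 2420/9 and p* = 785/9.
With the rebate, buyers effectively pay pb = ps − 12, where ps is the price sellers receive.
On the curves, pb = 141 - 0.2q and ps = 20 + 0.25q; the wedge ps − pb = 12 gives 20 + 0.25q − (141 - 0.2q) = 12, so q' = 2660/9.
Then pb = 141 − 0.2·(2660/9) = 737/9 and ps = 20 + 0.25·(2660/9) = 845/9.
ΔCS = ½(2420/9 + 2660/9)(785/9 − 737/9) = 40640/27; ΔPS = ½(2420/9 + 2660/9)(845/9 − 785/9) = 50800/27.
Government spending = 12 × 2660/9 = 10640/3.
Net change = 40640/27 + 50800/27 − 10640/3 = -160. The loss equals the DWL triangle ½·12·80/3.

Net change in total surplus = -160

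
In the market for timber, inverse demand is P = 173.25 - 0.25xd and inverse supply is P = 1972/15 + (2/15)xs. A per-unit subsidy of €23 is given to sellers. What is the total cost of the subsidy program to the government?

Pre-subsidy: 173.25 - 0.25x = 1972/15 + (2/15)x gives x* = 109 and P* = 146.
With the subsidy, sellers receive Ps = Pb + 23 for each unit, where Pb is the price buyers pay.
On the curves, Pb = 173.25 - 0.25x and Ps = 1972/15 + (2/15)x; the wedge Ps − Pb = 23 gives 1972/15 + (2/15)x − (173.25 - 0.25x) = 23, so x' = 169.
Then Pb = 173.25 − 0.25·169 = 131 and Ps = 1972/15 + (2/15)·169 = 154.
Government outlay = subsidy × quantity = 23 × 169 = 3887.

Government cost = €3887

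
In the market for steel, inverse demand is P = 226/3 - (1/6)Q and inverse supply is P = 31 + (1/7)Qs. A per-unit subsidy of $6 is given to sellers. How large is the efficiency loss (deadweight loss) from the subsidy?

Deadweight loss = 756/13

Pre-subsidy: 226/3 - (1/6)Q = 31 + (1/7)Q gives Q* = 1862/13 and P* = 669/13.
With the subsidy, sellers receive Ps = Pb + 6 for each unit, where Pb is the price buyers pay.
On the curves, Pb = 226/3 - (1/6)Q and Ps = 31 + (1/7)Q; the wedge Ps − Pb = 6 gives 31 + (1/7)Q − (226/3 - (1/6)Q) = 6, so Q' = 2114/13.
Then Pb = 226/3 − (1/6)·(2114/13) = 627/13 and Ps = 31 + (1/7)·(2114/13) = 705/13.
The subsidy expands output by 2114/13 − 1862/13 = 252/13 past the efficient level; on those units the gap between marginal cost and willingness to pay runs from 0 up to 6.
DWL = ½ × 6 × 252/13 = 756/13.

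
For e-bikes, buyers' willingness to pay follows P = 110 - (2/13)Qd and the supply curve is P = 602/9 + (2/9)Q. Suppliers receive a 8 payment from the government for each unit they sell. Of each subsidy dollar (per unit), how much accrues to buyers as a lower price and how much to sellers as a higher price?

Pre-subsidy: 110 - (2/13)Q = 602/9 + (2/9)Q gives Q* = 1261/11 and P* = 1016/11.
With the subsidy, sellers receive Ps = Pb + 8 for each unit, where Pb is the price buyers pay.
On the curves, Pb = 110 - (2/13)Q and Ps = 602/9 + (2/9)Q; the wedge Ps − Pb = 8 gives 602/9 + (2/9)Q − (110 - (2/13)Q) = 8, so Q' = 1495/11.
Then Pb = 110 − (2/13)·(1495/11) = 980/11 and Ps = 602/9 + (2/9)·(1495/11) = 1068/11.
Buyers' price falls by P* − Pb = 1016/11 − 980/11 = 36/11; sellers' price rises by Ps − P* = 1068/11 − 1016/11 = 52/11.

Buyers gain 36/11 per unit; sellers gain 52/11 per unit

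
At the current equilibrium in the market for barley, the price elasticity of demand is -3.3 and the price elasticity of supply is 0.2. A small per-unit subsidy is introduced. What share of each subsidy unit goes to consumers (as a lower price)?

Consumer share = 2/35

For a small subsidy around the equilibrium, the benefit split depends on the relative slopes, which at a point are proportional to the elasticities.
Buyer share = εs/(εs + |εd|) = 0.2/(0.2 + 3.3) = 2/35; seller share = |εd|/(εs + |εd|) = 33/35.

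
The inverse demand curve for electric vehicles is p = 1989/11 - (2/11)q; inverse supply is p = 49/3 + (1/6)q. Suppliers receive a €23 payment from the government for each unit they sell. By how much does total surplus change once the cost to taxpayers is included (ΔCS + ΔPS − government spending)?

Net change in total surplus = -€759

Pre-subsidy: 1989/11 - (2/11)q = 49/3 + (1/6)q gives q* = 472 and p* = 95.
With the subsidy, sellers receive ps = pb + 23 for each unit, where pb is the price buyers pay.
On the curves, pb = 1989/11 - (2/11)q and ps = 49/3 + (1/6)q; the wedge ps − pb = 23 gives 49/3 + (1/6)q − (1989/11 - (2/11)q) = 23, so q' = 538.
Then pb = 1989/11 − (2/11)·538 = 83 and ps = 49/3 + (1/6)·538 = 106.
ΔCS = ½(472 + 538)(95 − 83) = 6060; ΔPS = ½(472 + 538)(106 − 95) = 5555.
Government spending = 23 × 538 = 12374.
Net change = 6060 + 5555 − 12374 = -759. The loss equals the DWL triangle ½·23·66.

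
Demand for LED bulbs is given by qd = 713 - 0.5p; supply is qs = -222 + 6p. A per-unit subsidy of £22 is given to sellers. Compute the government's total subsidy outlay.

Government cost = 186252/13

Pre-subsidy: 713 - 0.5p = -222 + 6p gives p* = 1870/13, q* = 8334/13.
With the subsidy, sellers receive ps = pb + 22 for each unit, where pb is the price buyers pay.
Supply in terms of pb becomes qs = -222 + 6(pb + 22) = -90 + 6pb. Setting this equal to demand: 713 - 0.5pb = -90 + 6pb, so pb = 1606/13.
Sellers receive ps = 1606/13 + 22 = 1892/13; q' = 713 − 0.5·(1606/13) = 8466/13.
Government outlay = subsidy × quantity = 22 × 8466/13 = 186252/13.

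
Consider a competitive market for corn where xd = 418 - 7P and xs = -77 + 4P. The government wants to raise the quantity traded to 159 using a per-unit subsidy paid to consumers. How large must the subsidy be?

At x = 159, invert demand for the buyer price: Pb = (418 − 159)/7 = 37; invert supply for the seller price: Ps = (159 − (-77))/4 = 59.
The subsidy must fill the gap: s = Ps − Pb = 59 − 37 = 22.

Required subsidy s = 22 per unit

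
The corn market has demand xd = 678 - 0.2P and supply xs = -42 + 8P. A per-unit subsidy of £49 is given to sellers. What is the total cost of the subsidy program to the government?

Government cost = £32830

Pre-subsidy: 678 - 0.2P = -42 + 8P gives P* = 3600/41, x* = 27078/41.
With the subsidy, sellers receive Ps = Pb + 49 for each unit, where Pb is the price buyers pay.
Supply in terms of Pb becomes xs = -42 + 8(Pb + 49) = 350 + 8Pb. Setting this equal to demand: 678 - 0.2Pb = 350 + 8Pb, so Pb = 40.
Sellers receive Ps = 40 + 49 = 89; x' = 678 − 0.2·40 = 670.
Government outlay = subsidy × quantity = 49 × 670 = 32830.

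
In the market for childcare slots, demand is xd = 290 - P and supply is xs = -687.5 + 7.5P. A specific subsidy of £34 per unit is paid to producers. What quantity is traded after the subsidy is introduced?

x' = 205

Pre-subsidy: 290 - P = -687.5 + 7.5P gives P* = 115, x* = 175.
With the subsidy, sellers receive Ps = Pb + 34 for each unit, where Pb is the price buyers pay.
Supply in terms of Pb becomes xs = -687.5 + 7.5(Pb + 34) = -432.5 + 7.5Pb. Setting this equal to demand: 290 - Pb = -432.5 + 7.5Pb, so Pb = 85.
Sellers receive Ps = 85 + 34 = 119; x' = 290 − 1·85 = 205.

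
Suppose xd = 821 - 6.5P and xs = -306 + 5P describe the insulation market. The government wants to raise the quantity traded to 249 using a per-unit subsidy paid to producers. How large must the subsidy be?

At x = 249, invert demand for the buyer price: Pb = (821 − 249)/6.5 = 88; invert supply for the seller price: Ps = (249 − (-306))/5 = 111.
The subsidy must fill the gap: s = Ps − Pb = 111 − 88 = 23.

Required subsidy s = 23 per unit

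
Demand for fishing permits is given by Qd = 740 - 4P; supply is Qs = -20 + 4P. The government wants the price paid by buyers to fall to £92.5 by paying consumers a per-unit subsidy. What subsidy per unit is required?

Required subsidy s = £5 per unit

At a buyer price of 92.5, quantity demanded is 740 − 4·92.5 = 370.
Sellers supply 370 only when they receive Ps with -20 + 4·Ps = 370, i.e. Ps = 97.5.
s = Ps − Pb = 97.5 − 92.5 = 5.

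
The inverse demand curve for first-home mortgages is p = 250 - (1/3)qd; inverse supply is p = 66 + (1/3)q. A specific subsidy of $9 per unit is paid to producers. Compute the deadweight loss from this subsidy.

Pre-subsidy: 250 - (1/3)q = 66 + (1/3)q gives q* = 276 and p* = 158.
With the subsidy, sellers receive ps = pb + 9 for each unit, where pb is the price buyers pay.
On the curves, pb = 250 - (1/3)q and ps = 66 + (1/3)q; the wedge ps − pb = 9 gives 66 + (1/3)q − (250 - (1/3)q) = 9, so q' = 289.5.
Then pb = 250 − (1/3)·289.5 = 153.5 and ps = 66 + (1/3)·289.5 = 162.5.
The subsidy expands output by 289.5 − 276 = 13.5 past the efficient level; on those units the gap between marginal cost and willingness to pay runs from 0 up to 9.
DWL = ½ × 9 × 13.5 = 60.75.

Deadweight loss = $60.75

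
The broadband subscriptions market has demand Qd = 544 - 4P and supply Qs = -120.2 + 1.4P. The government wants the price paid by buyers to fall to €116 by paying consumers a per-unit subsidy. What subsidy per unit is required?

At a buyer price of 116, quantity demanded is 544 − 4·116 = 80.
Sellers supply 80 only when they receive Ps with -120.2 + 1.4·Ps = 80, i.e. Ps = 143.
s = Ps − Pb = 143 − 116 = 27.

Required subsidy s = €27 per unit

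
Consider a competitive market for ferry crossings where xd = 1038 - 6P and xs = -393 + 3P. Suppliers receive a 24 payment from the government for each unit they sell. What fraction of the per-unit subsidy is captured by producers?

Producer share = 2/3

Pre-subsidy: 1038 - 6P = -393 + 3P gives P* = 159, x* = 84.
With the subsidy, sellers receive Ps = Pb + 24 for each unit, where Pb is the price buyers pay.
Supply in terms of Pb becomes xs = -393 + 3(Pb + 24) = -321 + 3Pb. Setting this equal to demand: 1038 - 6Pb = -321 + 3Pb, so Pb = 151.
Sellers receive Ps = 151 + 24 = 175; x' = 1038 − 6·151 = 132.
Buyers' price falls by P* − Pb = 159 − 151 = 8; sellers' price rises by Ps − P* = 175 − 159 = 16.
So producers capture 16/24 = 2/3 of each unit of subsidy.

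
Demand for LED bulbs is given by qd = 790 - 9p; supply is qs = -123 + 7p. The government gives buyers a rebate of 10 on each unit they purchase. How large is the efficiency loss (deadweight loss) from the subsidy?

Deadweight loss = 196.875

Pre-subsidy: 790 - 9p = -123 + 7p gives p* = 57.0625, q* = 276.4375.
With the rebate, buyers effectively pay pb = ps − 10, where ps is the price sellers receive.
Demand in terms of ps becomes qd = 790 − 9(ps − 10) = 880 - 9ps. Setting this equal to supply: 880 - 9ps = -123 + 7ps, so ps = 62.6875.
Buyers pay pb = 62.6875 − 10 = 52.6875; q' = -123 + 7·62.6875 = 315.8125.
The subsidy expands output by 315.8125 − 276.4375 = 39.375 past the efficient level; on those units the gap between marginal cost and willingness to pay runs from 0 up to 10.
DWL = ½ × 10 × 39.375 = 196.875.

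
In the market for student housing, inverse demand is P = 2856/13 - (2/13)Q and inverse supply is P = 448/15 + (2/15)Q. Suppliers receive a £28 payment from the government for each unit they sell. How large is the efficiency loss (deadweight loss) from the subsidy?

Deadweight loss = £1365

Pre-subsidy: 2856/13 - (2/13)Q = 448/15 + (2/15)Q gives Q* = 661 and P* = 118.
With the subsidy, sellers receive Ps = Pb + 28 for each unit, where Pb is the price buyers pay.
On the curves, Pb = 2856/13 - (2/13)Q and Ps = 448/15 + (2/15)Q; the wedge Ps − Pb = 28 gives 448/15 + (2/15)Q − (2856/13 - (2/13)Q) = 28, so Q' = 758.5.
Then Pb = 2856/13 − (2/13)·758.5 = 103 and Ps = 448/15 + (2/15)·758.5 = 131.
The subsidy expands output by 758.5 − 661 = 97.5 past the efficient level; on those units the gap between marginal cost and willingness to pay runs from 0 up to 28.
DWL = ½ × 28 × 97.5 = 1365.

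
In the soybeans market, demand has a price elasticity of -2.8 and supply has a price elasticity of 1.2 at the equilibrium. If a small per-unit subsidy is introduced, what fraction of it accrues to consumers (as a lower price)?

For a small subsidy around the equilibrium, the benefit split depends on the relative slopes, which at a point are proportional to the elasticities.
Buyer share = εs/(εs + |εd|) = 1.2/(1.2 + 2.8) = 0.3; seller share = |εd|/(εs + |εd|) = 0.7.

Consumer share = 0.3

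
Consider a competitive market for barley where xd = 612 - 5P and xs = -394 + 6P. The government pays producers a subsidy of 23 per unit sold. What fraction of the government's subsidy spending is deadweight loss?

DWL / government spending = 15/104

Pre-subsidy: 612 - 5P = -394 + 6P gives P* = 1006/11, x* = 1702/11.
With the subsidy, sellers receive Ps = Pb + 23 for each unit, where Pb is the price buyers pay.
Supply in terms of Pb becomes xs = -394 + 6(Pb + 23) = -256 + 6Pb. Setting this equal to demand: 612 - 5Pb = -256 + 6Pb, so Pb = 868/11.
Sellers receive Ps = 868/11 + 23 = 1121/11; x' = 612 − 5·(868/11) = 2392/11.
ΔCS = ½(1702/11 + 2392/11)(1006/11 − 868/11) = 282486/121; ΔPS = ½(1702/11 + 2392/11)(1121/11 − 1006/11) = 235405/121.
Government spending = 23 × 2392/11 = 55016/11.
DWL = ½ × 23 × (2392/11 − 1702/11) = 7935/11; fraction = (7935/11) / (55016/11) = 15/104.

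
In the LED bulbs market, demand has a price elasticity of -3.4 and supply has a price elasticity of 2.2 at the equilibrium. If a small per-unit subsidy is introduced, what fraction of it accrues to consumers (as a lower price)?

Consumer share = 11/28

For a small subsidy around the equilibrium, the benefit split depends on the relative slopes, which at a point are proportional to the elasticities.
Buyer share = εs/(εs + |εd|) = 2.2/(2.2 + 3.4) = 11/28; seller share = |εd|/(εs + |εd|) = 17/28.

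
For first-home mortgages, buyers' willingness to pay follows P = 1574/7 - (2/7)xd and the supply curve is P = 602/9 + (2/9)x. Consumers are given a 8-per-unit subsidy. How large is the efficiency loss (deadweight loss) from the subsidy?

Pre-subsidy: 1574/7 - (2/7)x = 602/9 + (2/9)x gives x* = 311 and P* = 136.
With the rebate, buyers effectively pay Pb = Ps − 8, where Ps is the price sellers receive.
On the curves, Pb = 1574/7 - (2/7)x and Ps = 602/9 + (2/9)x; the wedge Ps − Pb = 8 gives 602/9 + (2/9)x − (1574/7 - (2/7)x) = 8, so x' = 326.75.
Then Pb = 1574/7 − (2/7)·326.75 = 131.5 and Ps = 602/9 + (2/9)·326.75 = 139.5.
The subsidy expands output by 326.75 − 311 = 15.75 past the efficient level; on those units the gap between marginal cost and willingness to pay runs from 0 up to 8.
DWL = ½ × 8 × 15.75 = 63.

Deadweight loss = 63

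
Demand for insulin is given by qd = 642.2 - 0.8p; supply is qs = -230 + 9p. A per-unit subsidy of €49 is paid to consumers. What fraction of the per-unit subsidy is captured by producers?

Producer share = 4/49

Pre-subsidy: 642.2 - 0.8p = -230 + 9p gives p* = 89, q* = 571.
With the rebate, buyers effectively pay pb = ps − 49, where ps is the price sellers receive.
Demand in terms of ps becomes qd = 642.2 − 0.8(ps − 49) = 681.4 - 0.8ps. Setting this equal to supply: 681.4 - 0.8ps = -230 + 9ps, so ps = 93.
Buyers pay pb = 93 − 49 = 44; q' = -230 + 9·93 = 607.
Buyers' price falls by p* − pb = 89 − 44 = 45; sellers' price rises by ps − p* = 93 − 89 = 4.
So producers capture 4/49 = 4/49 of each unit of subsidy.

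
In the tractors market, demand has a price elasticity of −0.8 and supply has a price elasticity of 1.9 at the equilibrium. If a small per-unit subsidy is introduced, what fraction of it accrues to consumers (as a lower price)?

Consumer share = 19/27

For a small subsidy around the equilibrium, the benefit split depends on the relative slopes, which at a point are proportional to the elasticities.
Buyer share = εs/(εs + |εd|) = 1.9/(1.9 + 0.8) = 19/27; seller share = |εd|/(εs + |εd|) = 8/27.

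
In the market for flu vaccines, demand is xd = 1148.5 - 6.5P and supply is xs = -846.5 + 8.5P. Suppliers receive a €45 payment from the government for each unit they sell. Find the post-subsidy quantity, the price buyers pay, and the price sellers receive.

x' = 449.75; buyers pay €107.5; sellers receive €152.5

Pre-subsidy: 1148.5 - 6.5P = -846.5 + 8.5P gives P* = 133, x* = 284.
With the subsidy, sellers receive Ps = Pb + 45 for each unit, where Pb is the price buyers pay.
Supply in terms of Pb becomes xs = -846.5 + 8.5(Pb + 45) = -464 + 8.5Pb. Setting this equal to demand: 1148.5 - 6.5Pb = -464 + 8.5Pb, so Pb = 107.5.
Sellers receive Ps = 107.5 + 45 = 152.5; x' = 1148.5 − 6.5·107.5 = 449.75.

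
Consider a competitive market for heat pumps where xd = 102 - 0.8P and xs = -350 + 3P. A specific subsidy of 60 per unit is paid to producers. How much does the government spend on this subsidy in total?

Pre-subsidy: 102 - 0.8P = -350 + 3P gives P* = 2260/19, x* = 130/19.
With the subsidy, sellers receive Ps = Pb + 60 for each unit, where Pb is the price buyers pay.
Supply in terms of Pb becomes xs = -350 + 3(Pb + 60) = -170 + 3Pb. Setting this equal to demand: 102 - 0.8Pb = -170 + 3Pb, so Pb = 1360/19.
Sellers receive Ps = 1360/19 + 60 = 2500/19; x' = 102 − 0.8·(1360/19) = 850/19.
Government outlay = subsidy × quantity = 60 × 850/19 = 51000/19.

Government cost = 51000/19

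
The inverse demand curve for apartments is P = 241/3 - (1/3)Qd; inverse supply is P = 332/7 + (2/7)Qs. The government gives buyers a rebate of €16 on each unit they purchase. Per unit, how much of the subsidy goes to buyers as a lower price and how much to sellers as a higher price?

Buyers gain 112/13 per unit; sellers gain 96/13 per unit

Pre-subsidy: 241/3 - (1/3)Q = 332/7 + (2/7)Q gives Q* = 691/13 and P* = 814/13.
With the rebate, buyers effectively pay Pb = Ps − 16, where Ps is the price sellers receive.
On the curves, Pb = 241/3 - (1/3)Q and Ps = 332/7 + (2/7)Q; the wedge Ps − Pb = 16 gives 332/7 + (2/7)Q − (241/3 - (1/3)Q) = 16, so Q' = 79.
Then Pb = 241/3 − (1/3)·79 = 54 and Ps = 332/7 + (2/7)·79 = 70.
Buyers' price falls by P* − Pb = 814/13 − 54 = 112/13; sellers' price rises by Ps − P* = 70 − 814/13 = 96/13.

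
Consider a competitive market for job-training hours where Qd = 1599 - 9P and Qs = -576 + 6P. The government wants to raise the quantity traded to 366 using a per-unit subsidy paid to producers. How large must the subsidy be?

At Q = 366, invert demand for the buyer price: Pb = (1599 − 366)/9 = 137; invert supply for the seller price: Ps = (366 − (-576))/6 = 157.
The subsidy must fill the gap: s = Ps − Pb = 157 − 137 = 20.

Required subsidy s = 20 per unit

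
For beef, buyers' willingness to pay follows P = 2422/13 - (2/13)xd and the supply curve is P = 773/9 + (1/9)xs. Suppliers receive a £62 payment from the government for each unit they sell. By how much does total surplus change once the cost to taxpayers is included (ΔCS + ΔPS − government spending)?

Pre-subsidy: 2422/13 - (2/13)x = 773/9 + (1/9)x gives x* = 379 and P* = 128.
With the subsidy, sellers receive Ps = Pb + 62 for each unit, where Pb is the price buyers pay.
On the curves, Pb = 2422/13 - (2/13)x and Ps = 773/9 + (1/9)x; the wedge Ps − Pb = 62 gives 773/9 + (1/9)x − (2422/13 - (2/13)x) = 62, so x' = 613.
Then Pb = 2422/13 − (2/13)·613 = 92 and Ps = 773/9 + (1/9)·613 = 154.
ΔCS = ½(379 + 613)(128 − 92) = 17856; ΔPS = ½(379 + 613)(154 − 128) = 12896.
Government spending = 62 × 613 = 38006.
Net change = 17856 + 12896 − 38006 = -7254. The loss equals the DWL triangle ½·62·234.

Net change in total surplus = -£7254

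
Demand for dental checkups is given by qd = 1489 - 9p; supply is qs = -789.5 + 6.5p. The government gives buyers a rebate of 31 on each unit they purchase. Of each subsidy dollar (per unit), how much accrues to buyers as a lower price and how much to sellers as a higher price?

Pre-subsidy: 1489 - 9p = -789.5 + 6.5p gives p* = 147, q* = 166.
With the rebate, buyers effectively pay pb = ps − 31, where ps is the price sellers receive.
Demand in terms of ps becomes qd = 1489 − 9(ps − 31) = 1768 - 9ps. Setting this equal to supply: 1768 - 9ps = -789.5 + 6.5ps, so ps = 165.
Buyers pay pb = 165 − 31 = 134; q' = -789.5 + 6.5·165 = 283.
Buyers' price falls by p* − pb = 147 − 134 = 13; sellers' price rises by ps − p* = 165 − 147 = 18.

Buyers gain 13 per unit; sellers gain 18 per unit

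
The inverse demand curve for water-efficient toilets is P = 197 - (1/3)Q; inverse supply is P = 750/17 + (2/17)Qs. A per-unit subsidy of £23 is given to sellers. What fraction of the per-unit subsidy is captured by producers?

Producer share = 6/23

Pre-subsidy: 197 - (1/3)Q = 750/17 + (2/17)Q gives Q* = 339 and P* = 84.
With the subsidy, sellers receive Ps = Pb + 23 for each unit, where Pb is the price buyers pay.
On the curves, Pb = 197 - (1/3)Q and Ps = 750/17 + (2/17)Q; the wedge Ps − Pb = 23 gives 750/17 + (2/17)Q − (197 - (1/3)Q) = 23, so Q' = 390.
Then Pb = 197 − (1/3)·390 = 67 and Ps = 750/17 + (2/17)·390 = 90.
Buyers' price falls by P* − Pb = 84 − 67 = 17; sellers' price rises by Ps − P* = 90 − 84 = 6.
So producers capture 6/23 = 6/23 of each unit of subsidy.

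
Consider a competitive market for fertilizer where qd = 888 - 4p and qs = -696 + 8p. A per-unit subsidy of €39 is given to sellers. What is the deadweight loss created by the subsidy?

Deadweight loss = €2028

Pre-subsidy: 888 - 4p = -696 + 8p gives p* = 132, q* = 360.
With the subsidy, sellers receive ps = pb + 39 for each unit, where pb is the price buyers pay.
Supply in terms of pb becomes qs = -696 + 8(pb + 39) = -384 + 8pb. Setting this equal to demand: 888 - 4pb = -384 + 8pb, so pb = 106.
Sellers receive ps = 106 + 39 = 145; q' = 888 − 4·106 = 464.
The subsidy expands output by 464 − 360 = 104 past the efficient level; on those units the gap between marginal cost and willingness to pay runs from 0 up to 39.
DWL = ½ × 39 × 104 = 2028.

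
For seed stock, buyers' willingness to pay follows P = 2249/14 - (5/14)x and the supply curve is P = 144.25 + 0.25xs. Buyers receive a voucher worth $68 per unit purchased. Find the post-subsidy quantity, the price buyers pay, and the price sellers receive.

Pre-subsidy: 2249/14 - (5/14)x = 144.25 + 0.25x gives x* = 27 and P* = 151.
With the rebate, buyers effectively pay Pb = Ps − 68, where Ps is the price sellers receive.
On the curves, Pb = 2249/14 - (5/14)x and Ps = 144.25 + 0.25x; the wedge Ps − Pb = 68 gives 144.25 + 0.25x − (2249/14 - (5/14)x) = 68, so x' = 139.
Then Pb = 2249/14 − (5/14)·139 = 111 and Ps = 144.25 + 0.25·139 = 179.

x' = 139; buyers pay $111; sellers receive $179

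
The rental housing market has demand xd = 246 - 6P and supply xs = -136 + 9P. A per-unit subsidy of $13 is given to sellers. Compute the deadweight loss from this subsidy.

Deadweight loss = $304.2

Pre-subsidy: 246 - 6P = -136 + 9P gives P* = 382/15, x* = 93.2.
With the subsidy, sellers receive Ps = Pb + 13 for each unit, where Pb is the price buyers pay.
Supply in terms of Pb becomes xs = -136 + 9(Pb + 13) = -19 + 9Pb. Setting this equal to demand: 246 - 6Pb = -19 + 9Pb, so Pb = 53/3.
Sellers receive Ps = 53/3 + 13 = 92/3; x' = 246 − 6·(53/3) = 140.
The subsidy expands output by 140 − 93.2 = 46.8 past the efficient level; on those units the gap between marginal cost and willingness to pay runs from 0 up to 13.
DWL = ½ × 13 × 46.8 = 304.2.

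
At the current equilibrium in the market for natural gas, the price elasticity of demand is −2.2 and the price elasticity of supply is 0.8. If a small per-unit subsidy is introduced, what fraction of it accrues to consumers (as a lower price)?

For a small subsidy around the equilibrium, the benefit split depends on the relative slopes, which at a point are proportional to the elasticities.
Buyer share = εs/(εs + |εd|) = 0.8/(0.8 + 2.2) = 4/15; seller share = |εd|/(εs + |εd|) = 11/15.

Consumer share = 4/15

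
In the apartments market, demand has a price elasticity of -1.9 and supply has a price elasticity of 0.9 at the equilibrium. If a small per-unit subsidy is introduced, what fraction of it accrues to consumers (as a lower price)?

For a small subsidy around the equilibrium, the benefit split depends on the relative slopes, which at a point are proportional to the elasticities.
Buyer share = εs/(εs + |εd|) = 0.9/(0.9 + 1.9) = 9/28; seller share = |εd|/(εs + |εd|) = 19/28.

Consumer share = 9/28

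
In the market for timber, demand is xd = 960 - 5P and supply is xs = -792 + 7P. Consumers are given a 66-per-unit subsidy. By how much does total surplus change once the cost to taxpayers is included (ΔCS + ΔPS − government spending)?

Pre-subsidy: 960 - 5P = -792 + 7P gives P* = 146, x* = 230.
With the rebate, buyers effectively pay Pb = Ps − 66, where Ps is the price sellers receive.
Demand in terms of Ps becomes xd = 960 − 5(Ps − 66) = 1290 - 5Ps. Setting this equal to supply: 1290 - 5Ps = -792 + 7Ps, so Ps = 173.5.
Buyers pay Pb = 173.5 − 66 = 107.5; x' = -792 + 7·173.5 = 422.5.
ΔCS = ½(230 + 422.5)(146 − 107.5) = 12560.625; ΔPS = ½(230 + 422.5)(173.5 − 146) = 8971.875.
Government spending = 66 × 422.5 = 27885.
Net change = 12560.625 + 8971.875 − 27885 = -6352.5. The loss equals the DWL triangle ½·66·192.5.

Net change in total surplus = -6352.5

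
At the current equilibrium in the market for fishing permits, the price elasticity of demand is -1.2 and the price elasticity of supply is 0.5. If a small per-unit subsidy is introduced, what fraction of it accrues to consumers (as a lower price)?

For a small subsidy around the equilibrium, the benefit split depends on the relative slopes, which at a point are proportional to the elasticities.
Buyer share = εs/(εs + |εd|) = 0.5/(0.5 + 1.2) = 5/17; seller share = |εd|/(εs + |εd|) = 12/17.

Consumer share = 5/17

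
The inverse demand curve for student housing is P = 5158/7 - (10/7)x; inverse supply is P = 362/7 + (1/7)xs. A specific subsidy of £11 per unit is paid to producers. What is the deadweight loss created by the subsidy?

Deadweight loss = £38.5

Pre-subsidy: 5158/7 - (10/7)x = 362/7 + (1/7)x gives x* = 436 and P* = 114.
With the subsidy, sellers receive Ps = Pb + 11 for each unit, where Pb is the price buyers pay.
On the curves, Pb = 5158/7 - (10/7)x and Ps = 362/7 + (1/7)x; the wedge Ps − Pb = 11 gives 362/7 + (1/7)x − (5158/7 - (10/7)x) = 11, so x' = 443.
Then Pb = 5158/7 − (10/7)·443 = 104 and Ps = 362/7 + (1/7)·443 = 115.
The subsidy expands output by 443 − 436 = 7 past the efficient level; on those units the gap between marginal cost and willingness to pay runs from 0 up to 11.
DWL = ½ × 11 × 7 = 38.5.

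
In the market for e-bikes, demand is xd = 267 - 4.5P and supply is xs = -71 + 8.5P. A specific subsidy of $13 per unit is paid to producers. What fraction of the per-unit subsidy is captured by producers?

Producer share = 9/26

Pre-subsidy: 267 - 4.5P = -71 + 8.5P gives P* = 26, x* = 150.
With the subsidy, sellers receive Ps = Pb + 13 for each unit, where Pb is the price buyers pay.
Supply in terms of Pb becomes xs = -71 + 8.5(Pb + 13) = 39.5 + 8.5Pb. Setting this equal to demand: 267 - 4.5Pb = 39.5 + 8.5Pb, so Pb = 17.5.
Sellers receive Ps = 17.5 + 13 = 30.5; x' = 267 − 4.5·17.5 = 188.25.
Buyers' price falls by P* − Pb = 26 − 17.5 = 8.5; sellers' price rises by Ps − P* = 30.5 − 26 = 4.5.
So producers capture 4.5/13 = 9/26 of each unit of subsidy.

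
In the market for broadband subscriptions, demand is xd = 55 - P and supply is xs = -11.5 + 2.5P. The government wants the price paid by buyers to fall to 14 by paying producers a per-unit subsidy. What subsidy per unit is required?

At a buyer price of 14, quantity demanded is 55 − 1·14 = 41.
Sellers supply 41 only when they receive Ps with -11.5 + 2.5·Ps = 41, i.e. Ps = 21.
s = Ps − Pb = 21 − 14 = 7.

Required subsidy s = 7 per unit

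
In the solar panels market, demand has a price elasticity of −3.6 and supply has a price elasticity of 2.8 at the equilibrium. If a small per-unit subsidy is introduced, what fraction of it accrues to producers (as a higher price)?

Producer share = 0.5625

For a small subsidy around the equilibrium, the benefit split depends on the relative slopes, which at a point are proportional to the elasticities.
Buyer share = εs/(εs + |εd|) = 2.8/(2.8 + 3.6) = 0.4375; seller share = |εd|/(εs + |εd|) = 0.5625.
So producers capture 0.5625 of the subsidy.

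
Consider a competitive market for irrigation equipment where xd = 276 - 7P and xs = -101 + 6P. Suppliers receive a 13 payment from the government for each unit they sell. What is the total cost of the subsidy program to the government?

Pre-subsidy: 276 - 7P = -101 + 6P gives P* = 29, x* = 73.
With the subsidy, sellers receive Ps = Pb + 13 for each unit, where Pb is the price buyers pay.
Supply in terms of Pb becomes xs = -101 + 6(Pb + 13) = -23 + 6Pb. Setting this equal to demand: 276 - 7Pb = -23 + 6Pb, so Pb = 23.
Sellers receive Ps = 23 + 13 = 36; x' = 276 − 7·23 = 115.
Government outlay = subsidy × quantity = 13 × 115 = 1495.

Government cost = 1495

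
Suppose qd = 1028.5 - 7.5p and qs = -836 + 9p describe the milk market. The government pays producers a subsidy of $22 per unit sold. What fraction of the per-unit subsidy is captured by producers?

Pre-subsidy: 1028.5 - 7.5p = -836 + 9p gives p* = 113, q* = 181.
With the subsidy, sellers receive ps = pb + 22 for each unit, where pb is the price buyers pay.
Supply in terms of pb becomes qs = -836 + 9(pb + 22) = -638 + 9pb. Setting this equal to demand: 1028.5 - 7.5pb = -638 + 9pb, so pb = 101.
Sellers receive ps = 101 + 22 = 123; q' = 1028.5 − 7.5·101 = 271.
Buyers' price falls by p* − pb = 113 − 101 = 12; sellers' price rises by ps − p* = 123 − 113 = 10.
So producers capture 10/22 = 5/11 of each unit of subsidy.

Producer share = 5/11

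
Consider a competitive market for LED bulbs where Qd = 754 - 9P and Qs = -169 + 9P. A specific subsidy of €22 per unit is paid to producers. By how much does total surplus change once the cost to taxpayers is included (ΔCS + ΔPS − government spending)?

Net change in total surplus = -€1089

Pre-subsidy: 754 - 9P = -169 + 9P gives P* = 923/18, Q* = 292.5.
With the subsidy, sellers receive Ps = Pb + 22 for each unit, where Pb is the price buyers pay.
Supply in terms of Pb becomes Qs = -169 + 9(Pb + 22) = 29 + 9Pb. Setting this equal to demand: 754 - 9Pb = 29 + 9Pb, so Pb = 725/18.
Sellers receive Ps = 725/18 + 22 = 1121/18; Q' = 754 − 9·(725/18) = 391.5.
ΔCS = ½(292.5 + 391.5)(923/18 − 725/18) = 3762; ΔPS = ½(292.5 + 391.5)(1121/18 − 923/18) = 3762.
Government spending = 22 × 391.5 = 8613.
Net change = 3762 + 3762 − 8613 = -1089. The loss equals the DWL triangle ½·22·99.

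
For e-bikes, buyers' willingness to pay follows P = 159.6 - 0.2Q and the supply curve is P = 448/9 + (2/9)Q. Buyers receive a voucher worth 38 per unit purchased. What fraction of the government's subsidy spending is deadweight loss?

Pre-subsidy: 159.6 - 0.2Q = 448/9 + (2/9)Q gives Q* = 4942/19 and P* = 2044/19.
With the rebate, buyers effectively pay Pb = Ps − 38, where Ps is the price sellers receive.
On the curves, Pb = 159.6 - 0.2Q and Ps = 448/9 + (2/9)Q; the wedge Ps − Pb = 38 gives 448/9 + (2/9)Q − (159.6 - 0.2Q) = 38, so Q' = 6652/19.
Then Pb = 159.6 − 0.2·(6652/19) = 1702/19 and Ps = 448/9 + (2/9)·(6652/19) = 2424/19.
ΔCS = ½(4942/19 + 6652/19)(2044/19 − 1702/19) = 104346/19; ΔPS = ½(4942/19 + 6652/19)(2424/19 − 2044/19) = 115940/19.
Government spending = 38 × 6652/19 = 13304.
DWL = ½ × 38 × (6652/19 − 4942/19) = 1710; fraction = 1710 / 13304 = 855/6652.

DWL / government spending = 855/6652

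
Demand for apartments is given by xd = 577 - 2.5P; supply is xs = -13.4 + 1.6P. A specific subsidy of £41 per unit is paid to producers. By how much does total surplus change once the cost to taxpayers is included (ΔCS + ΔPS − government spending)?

Net change in total surplus = -£820

Pre-subsidy: 577 - 2.5P = -13.4 + 1.6P gives P* = 144, x* = 217.
With the subsidy, sellers receive Ps = Pb + 41 for each unit, where Pb is the price buyers pay.
Supply in terms of Pb becomes xs = -13.4 + 1.6(Pb + 41) = 52.2 + 1.6Pb. Setting this equal to demand: 577 - 2.5Pb = 52.2 + 1.6Pb, so Pb = 128.
Sellers receive Ps = 128 + 41 = 169; x' = 577 − 2.5·128 = 257.
ΔCS = ½(217 + 257)(144 − 128) = 3792; ΔPS = ½(217 + 257)(169 − 144) = 5925.
Government spending = 41 × 257 = 10537.
Net change = 3792 + 5925 − 10537 = -820. The loss equals the DWL triangle ½·41·40.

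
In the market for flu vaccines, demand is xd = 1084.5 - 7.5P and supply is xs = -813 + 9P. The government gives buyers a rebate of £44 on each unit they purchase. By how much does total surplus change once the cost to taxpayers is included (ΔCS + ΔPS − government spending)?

Pre-subsidy: 1084.5 - 7.5P = -813 + 9P gives P* = 115, x* = 222.
With the rebate, buyers effectively pay Pb = Ps − 44, where Ps is the price sellers receive.
Demand in terms of Ps becomes xd = 1084.5 − 7.5(Ps − 44) = 1414.5 - 7.5Ps. Setting this equal to supply: 1414.5 - 7.5Ps = -813 + 9Ps, so Ps = 135.
Buyers pay Pb = 135 − 44 = 91; x' = -813 + 9·135 = 402.
ΔCS = ½(222 + 402)(115 − 91) = 7488; ΔPS = ½(222 + 402)(135 − 115) = 6240.
Government spending = 44 × 402 = 17688.
Net change = 7488 + 6240 − 17688 = -3960. The loss equals the DWL triangle ½·44·180.

Net change in total surplus = -£3960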